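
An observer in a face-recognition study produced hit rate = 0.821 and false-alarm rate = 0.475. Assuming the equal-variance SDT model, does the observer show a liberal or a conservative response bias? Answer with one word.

liberal

z(H) = 0.919, z(FA) = -0.063
c = −½·(z(H) + z(FA)) = -0.428
c < 0 → liberal criterion (biased toward responding “yes”).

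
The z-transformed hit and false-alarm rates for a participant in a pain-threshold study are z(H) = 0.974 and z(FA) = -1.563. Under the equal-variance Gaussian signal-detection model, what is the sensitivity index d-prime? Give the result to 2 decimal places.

d-prime = 2.54

d' = z(H) − z(FA) = 0.974 − (-1.563) = 2.537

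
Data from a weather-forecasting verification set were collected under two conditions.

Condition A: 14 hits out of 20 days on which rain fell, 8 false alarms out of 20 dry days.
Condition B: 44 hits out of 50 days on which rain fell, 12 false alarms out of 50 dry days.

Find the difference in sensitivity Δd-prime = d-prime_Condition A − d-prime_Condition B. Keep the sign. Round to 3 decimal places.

Δd-prime = -1.104

Condition A: z(0.7000) = 0.5244, z(0.4000) = -0.2533, d' = 0.7777
Condition B: z(0.8800) = 1.1750, z(0.2400) = -0.7063, d' = 1.8813
Δd' = d'_Condition A − d'_Condition B = 0.7777 − 1.8813 = -1.1036
Condition B has the higher sensitivity.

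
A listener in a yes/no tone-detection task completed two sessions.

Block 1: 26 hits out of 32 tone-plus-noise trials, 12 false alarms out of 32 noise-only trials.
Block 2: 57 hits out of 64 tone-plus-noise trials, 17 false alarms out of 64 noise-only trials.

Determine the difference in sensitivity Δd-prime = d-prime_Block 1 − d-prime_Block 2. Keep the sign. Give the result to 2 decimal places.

Block 1: z(0.8125) = 0.887, z(0.3750) = -0.319, d' = 1.206
Block 2: z(0.8906) = 1.230, z(0.2656) = -0.626, d' = 1.856
Δd' = d'_Block 1 − d'_Block 2 = 1.206 − 1.856 = -0.650
Block 2 has the higher sensitivity.

Δd-prime = -0.65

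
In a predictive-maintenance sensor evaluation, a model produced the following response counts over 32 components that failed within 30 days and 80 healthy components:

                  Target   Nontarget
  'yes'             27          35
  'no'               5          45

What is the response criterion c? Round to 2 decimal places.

H = 27/32 = 0.8438
FA = 35/80 = 0.4375
z(0.8438) = 1.010, z(0.4375) = -0.157
c = −½·[z(H) + z(FA)] = −0.5 × (1.010 + (-0.157)) = -0.4265

c = -0.43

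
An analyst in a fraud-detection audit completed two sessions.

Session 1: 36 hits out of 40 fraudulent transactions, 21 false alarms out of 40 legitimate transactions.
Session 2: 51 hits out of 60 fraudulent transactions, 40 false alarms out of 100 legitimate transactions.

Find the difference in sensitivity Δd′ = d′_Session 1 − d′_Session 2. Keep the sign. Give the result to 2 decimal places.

Δd′ = -0.07

Session 1: z(0.9000) = 1.282, z(0.5250) = 0.063, d' = 1.219
Session 2: z(0.8500) = 1.036, z(0.4000) = -0.253, d' = 1.289
Δd' = d'_Session 1 − d'_Session 2 = 1.219 − 1.289 = -0.070
Session 2 has the higher sensitivity.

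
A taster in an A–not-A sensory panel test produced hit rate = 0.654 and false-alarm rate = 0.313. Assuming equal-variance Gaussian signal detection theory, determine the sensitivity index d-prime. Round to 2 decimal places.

z(0.654) = 0.3961, z(0.313) = -0.4874
d' = z(H) − z(FA) = 0.3961 − (-0.4874) = 0.8835

d-prime = 0.88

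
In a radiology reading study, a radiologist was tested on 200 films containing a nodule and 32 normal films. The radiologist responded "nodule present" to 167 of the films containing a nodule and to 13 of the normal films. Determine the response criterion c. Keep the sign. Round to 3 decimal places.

c = -0.368

H = 167/200 = 0.8350
FA = 13/32 = 0.4062
z(H) = 0.9741
z(FA) = -0.2373
c = −½·[z(H) + z(FA)] = −0.5 × (0.9741 + (-0.2373)) = -0.3684
c < 0: the radiologist has a liberal response bias.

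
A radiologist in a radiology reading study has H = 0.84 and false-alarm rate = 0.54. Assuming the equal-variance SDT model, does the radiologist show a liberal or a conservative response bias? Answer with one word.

z(H) = 0.994, z(FA) = 0.100
c = −½·(z(H) + z(FA)) = -0.547
c < 0 → liberal criterion (biased toward responding “yes”).

liberal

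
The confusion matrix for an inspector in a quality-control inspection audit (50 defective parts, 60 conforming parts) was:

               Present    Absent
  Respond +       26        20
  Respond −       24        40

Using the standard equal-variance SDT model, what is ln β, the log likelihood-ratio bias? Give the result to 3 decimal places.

ln β = 0.092

H = 26/50 = 0.5200
FA = 20/60 = 0.3333
z(H) = 0.0502
z(FA) = -0.4308
ln β = −½·[z(H)² − z(FA)²] = −0.5 × (0.0025 − 0.1856) = 0.09155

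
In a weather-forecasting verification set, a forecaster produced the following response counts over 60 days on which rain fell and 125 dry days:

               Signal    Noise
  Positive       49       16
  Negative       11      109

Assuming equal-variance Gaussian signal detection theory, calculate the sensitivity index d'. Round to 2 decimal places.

d' = 2.04

H = 49/60 = 0.8167
FA = 16/125 = 0.1280
Φ⁻¹(0.8167) = 0.9029, Φ⁻¹(0.1280) = -1.1359
d' = z(H) − z(FA) = 0.9029 − (-1.1359) = 2.0388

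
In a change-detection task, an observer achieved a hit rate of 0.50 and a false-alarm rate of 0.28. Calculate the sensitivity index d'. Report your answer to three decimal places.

Φ⁻¹(H) = Φ⁻¹(0.50) = 0.0000
Φ⁻¹(FA) = Φ⁻¹(0.28) = -0.5828
d' = z(H) − z(FA) = 0.0000 − (-0.5828) = 0.5828

d' = 0.583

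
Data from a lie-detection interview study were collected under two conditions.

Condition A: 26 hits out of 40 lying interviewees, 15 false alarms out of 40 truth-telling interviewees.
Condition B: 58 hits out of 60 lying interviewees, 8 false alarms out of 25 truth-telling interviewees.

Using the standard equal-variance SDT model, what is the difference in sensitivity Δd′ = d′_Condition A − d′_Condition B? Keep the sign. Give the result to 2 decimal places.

Condition A: z(0.6500) = 0.385, z(0.3750) = -0.319, d' = 0.704
Condition B: z(0.9667) = 1.834, z(0.3200) = -0.468, d' = 2.302
Δd' = d'_Condition A − d'_Condition B = 0.704 − 2.302 = -1.598
Condition B has the higher sensitivity.

Δd′ = -1.60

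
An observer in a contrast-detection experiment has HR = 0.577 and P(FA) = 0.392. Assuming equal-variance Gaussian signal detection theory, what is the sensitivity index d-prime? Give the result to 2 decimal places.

z(H) = 0.1942
z(FA) = -0.2741
d' = z(H) − z(FA) = 0.1942 − (-0.2741) = 0.4683

d-prime = 0.47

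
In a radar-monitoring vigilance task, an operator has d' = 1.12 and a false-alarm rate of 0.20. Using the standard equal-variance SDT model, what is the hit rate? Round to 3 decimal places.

hit rate = 0.610

z(false-alarm rate) = z(0.20) = -0.8416
z(H) = z(FA) + d' = -0.8416 + 1.12 = 0.2784
hit rate = Φ(0.2784) = 0.6096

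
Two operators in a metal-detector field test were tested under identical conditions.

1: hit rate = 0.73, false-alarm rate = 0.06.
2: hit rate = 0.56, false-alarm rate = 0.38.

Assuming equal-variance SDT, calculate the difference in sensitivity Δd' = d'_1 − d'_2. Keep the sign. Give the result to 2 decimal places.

1: z(0.73) = 0.613, z(0.06) = -1.555, d' = 2.168
2: z(0.56) = 0.151, z(0.38) = -0.305, d' = 0.456
Δd' = d'_1 − d'_2 = 2.168 − 0.456 = 1.712
1 has the higher sensitivity.

Δd' = 1.71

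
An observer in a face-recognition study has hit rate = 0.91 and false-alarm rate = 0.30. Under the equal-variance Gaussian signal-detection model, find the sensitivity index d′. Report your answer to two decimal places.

d′ = 1.87

z(H) = z(0.91) = 1.3408
z(FA) = z(0.30) = -0.5244
d' = z(H) − z(FA) = 1.3408 − (-0.5244) = 1.8652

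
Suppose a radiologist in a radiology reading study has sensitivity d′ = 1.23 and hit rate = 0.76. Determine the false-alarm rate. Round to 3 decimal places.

z(hit rate) = z(0.76) = 0.7063
z(FA) = z(H) − d' = 0.7063 − 1.23 = -0.5237
false-alarm rate = Φ(-0.5237) = 0.3002

false-alarm rate = 0.300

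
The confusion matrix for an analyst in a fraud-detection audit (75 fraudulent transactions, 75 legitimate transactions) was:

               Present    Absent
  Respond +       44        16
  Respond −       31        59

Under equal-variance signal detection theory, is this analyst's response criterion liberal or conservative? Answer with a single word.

conservative

z(H) = 0.219, z(FA) = -0.795
c = −½·(z(H) + z(FA)) = 0.288
c > 0 → conservative criterion (biased toward responding “no”).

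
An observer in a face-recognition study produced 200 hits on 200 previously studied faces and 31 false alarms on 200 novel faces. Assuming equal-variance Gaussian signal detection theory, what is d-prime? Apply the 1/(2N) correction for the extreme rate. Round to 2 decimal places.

d-prime = 3.82

The hit rate is 200/200 = 1, so apply the 1/(2N) correction: H → 1 − 1/(2·200) = 0.99750.
z(H) = z(0.99750) = 2.807
z(FA) = z(0.15500) = -1.015
d' = 2.807 − (-1.015) = 3.822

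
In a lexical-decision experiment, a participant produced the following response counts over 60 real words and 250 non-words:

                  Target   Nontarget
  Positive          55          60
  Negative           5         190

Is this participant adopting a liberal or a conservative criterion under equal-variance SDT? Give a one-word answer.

liberal

z(H) = 1.383, z(FA) = -0.706
c = −½·(z(H) + z(FA)) = -0.3385
c < 0 → liberal criterion (biased toward responding “yes”).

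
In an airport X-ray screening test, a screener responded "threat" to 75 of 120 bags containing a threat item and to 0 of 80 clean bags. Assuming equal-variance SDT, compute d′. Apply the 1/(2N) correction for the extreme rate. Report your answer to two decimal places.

d′ = 2.82

The false-alarm rate is 0/80 = 0, so apply the 1/(2N) correction: FA → 1/(2·80) = 0.00625.
z(H) = z(0.62500) = 0.319
z(FA) = z(0.00625) = -2.498
d' = 0.319 − (-2.498) = 2.817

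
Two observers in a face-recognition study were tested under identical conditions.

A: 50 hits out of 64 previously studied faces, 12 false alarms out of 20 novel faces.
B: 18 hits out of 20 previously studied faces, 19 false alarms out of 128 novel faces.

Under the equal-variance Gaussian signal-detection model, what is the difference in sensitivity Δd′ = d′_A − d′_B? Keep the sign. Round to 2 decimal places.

A: z(0.7812) = 0.776, z(0.6000) = 0.253, d' = 0.523
B: z(0.9000) = 1.282, z(0.1484) = -1.043, d' = 2.325
Δd' = d'_A − d'_B = 0.523 − 2.325 = -1.802
B has the higher sensitivity.

Δd′ = -1.80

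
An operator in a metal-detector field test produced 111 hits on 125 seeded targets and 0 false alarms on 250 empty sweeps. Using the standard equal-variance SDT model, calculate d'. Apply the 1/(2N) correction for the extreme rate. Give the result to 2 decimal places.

d' = 4.09

The false-alarm rate is 0/250 = 0, so apply the 1/(2N) correction: FA → 1/(2·250) = 0.00200.
z(H) = z(0.88800) = 1.216
z(FA) = z(0.00200) = -2.878
d' = 1.216 − (-2.878) = 4.094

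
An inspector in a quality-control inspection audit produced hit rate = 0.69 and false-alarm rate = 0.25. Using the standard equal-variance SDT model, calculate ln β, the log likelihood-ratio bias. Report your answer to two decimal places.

z(0.69) = 0.496, z(0.25) = -0.674
ln β = −½·[z(H)² − z(FA)²] = −0.5 × (0.246 − 0.454) = 0.104

ln β = 0.10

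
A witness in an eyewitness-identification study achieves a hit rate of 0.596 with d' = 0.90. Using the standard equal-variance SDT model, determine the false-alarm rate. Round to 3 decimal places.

z(hit rate) = z(0.596) = 0.2430
z(FA) = z(H) − d' = 0.2430 − 0.90 = -0.6570
false-alarm rate = Φ(-0.6570) = 0.2556

false-alarm rate = 0.256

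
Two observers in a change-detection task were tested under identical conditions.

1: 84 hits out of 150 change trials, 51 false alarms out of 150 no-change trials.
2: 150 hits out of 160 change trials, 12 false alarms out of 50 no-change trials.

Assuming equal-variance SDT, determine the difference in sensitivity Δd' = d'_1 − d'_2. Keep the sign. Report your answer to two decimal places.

1: z(0.5600) = 0.151, z(0.3400) = -0.412, d' = 0.563
2: z(0.9375) = 1.534, z(0.2400) = -0.706, d' = 2.240
Δd' = d'_1 − d'_2 = 0.563 − 2.240 = -1.677
2 has the higher sensitivity.

Δd' = -1.68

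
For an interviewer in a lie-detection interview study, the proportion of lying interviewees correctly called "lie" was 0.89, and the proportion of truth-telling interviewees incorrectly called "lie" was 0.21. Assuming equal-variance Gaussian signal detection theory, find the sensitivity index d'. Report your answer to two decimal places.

d' = 2.03

z(H) = z(0.89) = 1.227
z(FA) = z(0.21) = -0.806
d' = z(H) − z(FA) = 1.227 − (-0.806) = 2.033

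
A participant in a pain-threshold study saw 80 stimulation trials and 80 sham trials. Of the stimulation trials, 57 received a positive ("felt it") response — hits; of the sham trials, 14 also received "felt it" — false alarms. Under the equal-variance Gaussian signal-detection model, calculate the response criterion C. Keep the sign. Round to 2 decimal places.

H = 57/80 = 0.7125
FA = 14/80 = 0.1750
z(H) = z(0.7125) = 0.5607
z(FA) = z(0.1750) = -0.9346
c = −½·[z(H) + z(FA)] = −0.5 × (0.5607 + (-0.9346)) = 0.18695
c > 0: the participant has a conservative response bias.

C = 0.19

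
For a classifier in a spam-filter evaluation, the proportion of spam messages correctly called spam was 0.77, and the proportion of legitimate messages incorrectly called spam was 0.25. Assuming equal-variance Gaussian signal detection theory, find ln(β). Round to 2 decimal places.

z(H) = 0.739
z(FA) = -0.674
ln β = −½·[z(H)² − z(FA)²] = −0.5 × (0.546 − 0.454) = -0.046

ln β = -0.05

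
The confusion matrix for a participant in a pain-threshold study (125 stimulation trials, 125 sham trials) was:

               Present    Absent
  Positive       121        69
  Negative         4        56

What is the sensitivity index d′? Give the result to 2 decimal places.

H = 121/125 = 0.9680
FA = 69/125 = 0.5520
Φ⁻¹(H) = Φ⁻¹(0.9680) = 1.8522
Φ⁻¹(FA) = Φ⁻¹(0.5520) = 0.1307
d' = z(H) − z(FA) = 1.8522 − 0.1307 = 1.7215

d′ = 1.72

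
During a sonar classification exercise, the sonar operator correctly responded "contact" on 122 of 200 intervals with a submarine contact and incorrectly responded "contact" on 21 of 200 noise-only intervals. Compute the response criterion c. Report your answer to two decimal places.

H = 122/200 = 0.6100
FA = 21/200 = 0.1050
z(H) = z(0.6100) = 0.2793
z(FA) = z(0.1050) = -1.2536
c = −½·[z(H) + z(FA)] = −0.5 × (0.2793 + (-1.2536)) = 0.48715

c = 0.49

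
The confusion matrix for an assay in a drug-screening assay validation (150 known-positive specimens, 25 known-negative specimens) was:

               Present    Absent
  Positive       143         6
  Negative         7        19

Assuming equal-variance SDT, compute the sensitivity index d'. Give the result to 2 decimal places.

H = 143/150 = 0.9533
FA = 6/25 = 0.2400
z(0.9533) = 1.678, z(0.2400) = -0.706
d' = z(H) − z(FA) = 1.678 − (-0.706) = 2.384

d' = 2.38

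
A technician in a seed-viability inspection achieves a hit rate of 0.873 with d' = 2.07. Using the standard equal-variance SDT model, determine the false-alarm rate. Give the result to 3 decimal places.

z(hit rate) = z(0.873) = 1.1407
z(FA) = z(H) − d' = 1.1407 − 2.07 = -0.9293
false-alarm rate = Φ(-0.9293) = 0.1764

false-alarm rate = 0.176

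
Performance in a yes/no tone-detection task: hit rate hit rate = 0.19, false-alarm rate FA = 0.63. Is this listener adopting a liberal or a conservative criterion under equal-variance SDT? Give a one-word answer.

conservative

z(H) = -0.878, z(FA) = 0.332
c = −½·(z(H) + z(FA)) = 0.273
c > 0 → conservative criterion (biased toward responding “no”).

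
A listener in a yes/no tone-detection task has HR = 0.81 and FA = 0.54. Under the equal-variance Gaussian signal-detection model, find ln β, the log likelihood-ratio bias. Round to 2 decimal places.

ln β = -0.38

z(H) = 0.878
z(FA) = 0.100
ln β = −½·[z(H)² − z(FA)²] = −0.5 × (0.771 − 0.010) = -0.3805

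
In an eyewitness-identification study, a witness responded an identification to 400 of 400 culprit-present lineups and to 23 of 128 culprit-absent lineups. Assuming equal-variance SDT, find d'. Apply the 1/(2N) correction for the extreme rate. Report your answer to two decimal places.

The hit rate is 400/400 = 1, so apply the 1/(2N) correction: H → 1 − 1/(2·400) = 0.99875.
z(H) = z(0.99875) = 3.023
z(FA) = z(0.17969) = -0.917
d' = 3.023 − (-0.917) = 3.940

d' = 3.94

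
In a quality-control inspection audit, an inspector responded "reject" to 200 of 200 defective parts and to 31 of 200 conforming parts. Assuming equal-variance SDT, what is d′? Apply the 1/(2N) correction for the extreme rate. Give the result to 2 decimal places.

d′ = 3.82

The hit rate is 200/200 = 1, so apply the 1/(2N) correction: H → 1 − 1/(2·200) = 0.99750.
z(H) = z(0.99750) = 2.807
z(FA) = z(0.15500) = -1.015
d' = 2.807 − (-1.015) = 3.822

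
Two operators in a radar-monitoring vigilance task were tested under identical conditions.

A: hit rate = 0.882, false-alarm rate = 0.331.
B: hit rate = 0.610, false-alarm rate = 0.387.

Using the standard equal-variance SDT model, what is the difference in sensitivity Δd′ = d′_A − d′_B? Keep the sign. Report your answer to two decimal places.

Δd′ = 1.06

A: z(0.882) = 1.185, z(0.331) = -0.437, d' = 1.622
B: z(0.610) = 0.279, z(0.387) = -0.287, d' = 0.566
Δd' = d'_A − d'_B = 1.622 − 0.566 = 1.056
A has the higher sensitivity.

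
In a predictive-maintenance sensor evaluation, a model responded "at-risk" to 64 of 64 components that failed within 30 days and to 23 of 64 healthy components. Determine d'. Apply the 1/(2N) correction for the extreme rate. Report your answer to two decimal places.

d' = 2.78

The hit rate is 64/64 = 1, so apply the 1/(2N) correction: H → 1 − 1/(2·64) = 0.99219.
z(H) = z(0.99219) = 2.418
z(FA) = z(0.35938) = -0.360
d' = 2.418 − (-0.360) = 2.778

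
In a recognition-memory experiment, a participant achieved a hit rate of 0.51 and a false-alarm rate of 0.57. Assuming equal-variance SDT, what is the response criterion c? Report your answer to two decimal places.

c = -0.10

z(0.51) = 0.0251, z(0.57) = 0.1764
c = −½·[z(H) + z(FA)] = −0.5 × (0.0251 + 0.1764) = -0.10075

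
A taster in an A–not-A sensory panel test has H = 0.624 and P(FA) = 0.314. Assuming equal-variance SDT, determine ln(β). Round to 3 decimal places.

ln β = 0.067

z(H) = z(0.624) = 0.3160
z(FA) = z(0.314) = -0.4845
ln β = −½·[z(H)² − z(FA)²] = −0.5 × (0.0999 − 0.2347) = 0.0674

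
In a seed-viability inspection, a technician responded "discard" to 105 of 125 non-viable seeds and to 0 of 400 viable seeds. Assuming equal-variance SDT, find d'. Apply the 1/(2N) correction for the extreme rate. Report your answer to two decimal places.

d' = 4.02

The false-alarm rate is 0/400 = 0, so apply the 1/(2N) correction: FA → 1/(2·400) = 0.00125.
z(H) = z(0.84000) = 0.994
z(FA) = z(0.00125) = -3.023
d' = 0.994 − (-3.023) = 4.017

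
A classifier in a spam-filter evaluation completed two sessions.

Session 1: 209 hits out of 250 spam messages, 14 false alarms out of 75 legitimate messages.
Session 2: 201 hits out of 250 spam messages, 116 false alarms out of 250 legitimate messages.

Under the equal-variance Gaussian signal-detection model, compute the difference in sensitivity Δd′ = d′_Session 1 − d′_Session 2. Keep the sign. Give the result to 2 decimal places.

Session 1: z(0.8360) = 0.978, z(0.1867) = -0.890, d' = 1.868
Session 2: z(0.8040) = 0.856, z(0.4640) = -0.090, d' = 0.946
Δd' = d'_Session 1 − d'_Session 2 = 1.868 − 0.946 = 0.922
Session 1 has the higher sensitivity.

Δd′ = 0.92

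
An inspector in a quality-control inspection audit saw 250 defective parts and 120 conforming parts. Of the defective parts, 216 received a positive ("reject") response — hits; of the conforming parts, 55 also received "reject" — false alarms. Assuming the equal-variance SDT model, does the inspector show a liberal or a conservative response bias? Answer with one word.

z(H) = 1.098, z(FA) = -0.105
c = −½·(z(H) + z(FA)) = -0.4965
c < 0 → liberal criterion (biased toward responding “yes”).

liberal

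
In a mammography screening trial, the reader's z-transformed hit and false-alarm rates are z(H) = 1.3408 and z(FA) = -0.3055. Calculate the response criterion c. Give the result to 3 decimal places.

c = -0.518

c = −½·[z(H) + z(FA)] = −½·(1.3408 + (-0.3055)) = -0.51765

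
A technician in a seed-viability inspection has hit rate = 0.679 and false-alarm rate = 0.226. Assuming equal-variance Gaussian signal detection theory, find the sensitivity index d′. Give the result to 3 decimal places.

Φ⁻¹(H) = Φ⁻¹(0.679) = 0.4649
Φ⁻¹(FA) = Φ⁻¹(0.226) = -0.7521
d' = z(H) − z(FA) = 0.4649 − (-0.7521) = 1.2170

d′ = 1.217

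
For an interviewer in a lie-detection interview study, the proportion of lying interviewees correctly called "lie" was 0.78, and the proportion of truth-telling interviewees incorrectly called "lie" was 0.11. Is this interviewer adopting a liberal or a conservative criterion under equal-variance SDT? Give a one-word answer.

conservative

z(H) = 0.772, z(FA) = -1.227
c = −½·(z(H) + z(FA)) = 0.2275
c > 0 → conservative criterion (biased toward responding “no”).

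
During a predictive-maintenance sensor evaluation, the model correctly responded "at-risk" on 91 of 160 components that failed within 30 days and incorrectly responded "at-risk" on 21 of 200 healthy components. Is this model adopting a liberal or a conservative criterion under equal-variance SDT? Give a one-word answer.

conservative

z(H) = 0.173, z(FA) = -1.254
c = −½·(z(H) + z(FA)) = 0.5405
c > 0 → conservative criterion (biased toward responding “no”).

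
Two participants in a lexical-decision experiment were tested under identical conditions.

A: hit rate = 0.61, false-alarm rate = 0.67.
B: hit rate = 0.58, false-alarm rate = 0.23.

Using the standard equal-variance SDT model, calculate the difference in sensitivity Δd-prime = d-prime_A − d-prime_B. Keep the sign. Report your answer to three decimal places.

Δd-prime = -1.101

A: z(0.61) = 0.2793, z(0.67) = 0.4399, d' = -0.1606
B: z(0.58) = 0.2019, z(0.23) = -0.7388, d' = 0.9407
Δd' = d'_A − d'_B = -0.1606 − 0.9407 = -1.1013
B has the higher sensitivity.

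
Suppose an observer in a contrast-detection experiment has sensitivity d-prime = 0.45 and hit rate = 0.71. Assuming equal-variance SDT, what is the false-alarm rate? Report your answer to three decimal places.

z(hit rate) = z(0.71) = 0.5534
z(FA) = z(H) − d' = 0.5534 − 0.45 = 0.1034
false-alarm rate = Φ(0.1034) = 0.5412

false-alarm rate = 0.541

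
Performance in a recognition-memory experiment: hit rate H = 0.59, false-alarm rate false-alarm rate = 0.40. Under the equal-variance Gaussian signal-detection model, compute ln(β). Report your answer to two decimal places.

z(H) = z(0.59) = 0.228
z(FA) = z(0.40) = -0.253
ln β = −½·[z(H)² − z(FA)²] = −0.5 × (0.052 − 0.064) = 0.006

ln β = 0.01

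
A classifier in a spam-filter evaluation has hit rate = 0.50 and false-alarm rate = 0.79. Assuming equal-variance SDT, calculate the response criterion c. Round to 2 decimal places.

c = -0.40

z(H) = z(0.50) = 0.0000
z(FA) = z(0.79) = 0.8064
c = −½·[z(H) + z(FA)] = −0.5 × (0.0000 + 0.8064) = -0.4032
c < 0: the classifier has a liberal response bias.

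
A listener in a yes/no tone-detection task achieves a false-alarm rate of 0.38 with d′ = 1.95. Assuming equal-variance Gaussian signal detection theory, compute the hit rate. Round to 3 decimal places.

z(false-alarm rate) = z(0.38) = -0.3055
z(H) = z(FA) + d' = -0.3055 + 1.95 = 1.6445
hit rate = Φ(1.6445) = 0.9500

hit rate = 0.950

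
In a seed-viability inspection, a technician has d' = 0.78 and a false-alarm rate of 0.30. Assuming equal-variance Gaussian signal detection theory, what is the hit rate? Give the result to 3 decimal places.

z(false-alarm rate) = z(0.30) = -0.5244
z(H) = z(FA) + d' = -0.5244 + 0.78 = 0.2556
hit rate = Φ(0.2556) = 0.6009

hit rate = 0.601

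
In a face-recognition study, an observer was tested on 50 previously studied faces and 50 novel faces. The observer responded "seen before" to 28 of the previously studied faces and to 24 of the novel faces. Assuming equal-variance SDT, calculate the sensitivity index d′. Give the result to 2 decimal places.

d′ = 0.20

H = 28/50 = 0.5600
FA = 24/50 = 0.4800
z(0.5600) = 0.1510, z(0.4800) = -0.0502
d' = z(H) − z(FA) = 0.1510 − (-0.0502) = 0.2012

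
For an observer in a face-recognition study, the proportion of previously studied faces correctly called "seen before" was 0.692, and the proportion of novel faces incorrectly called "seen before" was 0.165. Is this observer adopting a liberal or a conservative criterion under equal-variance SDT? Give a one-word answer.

z(H) = 0.502, z(FA) = -0.974
c = −½·(z(H) + z(FA)) = 0.236
c > 0 → conservative criterion (biased toward responding “no”).

conservative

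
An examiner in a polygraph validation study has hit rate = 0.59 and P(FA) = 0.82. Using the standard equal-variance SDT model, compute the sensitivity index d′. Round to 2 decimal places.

d′ = -0.69

z(H) = 0.2275
z(FA) = 0.9154
d' = z(H) − z(FA) = 0.2275 − 0.9154 = -0.6879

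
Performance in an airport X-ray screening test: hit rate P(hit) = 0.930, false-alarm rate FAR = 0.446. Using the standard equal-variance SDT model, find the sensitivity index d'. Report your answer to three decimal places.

d' = 1.612

z(H) = 1.4758
z(FA) = -0.1358
d' = z(H) − z(FA) = 1.4758 − (-0.1358) = 1.6116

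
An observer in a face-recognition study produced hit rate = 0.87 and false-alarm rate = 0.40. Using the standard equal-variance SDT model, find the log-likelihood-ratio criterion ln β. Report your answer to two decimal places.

ln β = -0.60

z(0.87) = 1.126, z(0.40) = -0.253
ln β = −½·[z(H)² − z(FA)²] = −0.5 × (1.268 − 0.064) = -0.602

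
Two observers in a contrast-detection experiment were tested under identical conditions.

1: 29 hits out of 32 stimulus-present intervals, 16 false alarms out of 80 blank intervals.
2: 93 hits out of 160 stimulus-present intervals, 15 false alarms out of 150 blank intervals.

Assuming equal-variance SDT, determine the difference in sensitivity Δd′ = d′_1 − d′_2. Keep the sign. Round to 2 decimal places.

Δd′ = 0.67

1: z(0.9062) = 1.318, z(0.2000) = -0.842, d' = 2.160
2: z(0.5813) = 0.205, z(0.1000) = -1.282, d' = 1.487
Δd' = d'_1 − d'_2 = 2.160 − 1.487 = 0.673
1 has the higher sensitivity.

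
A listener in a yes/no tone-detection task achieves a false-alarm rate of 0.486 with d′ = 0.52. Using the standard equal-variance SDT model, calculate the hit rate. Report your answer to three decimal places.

z(false-alarm rate) = z(0.486) = -0.0351
z(H) = z(FA) + d' = -0.0351 + 0.52 = 0.4849
hit rate = Φ(0.4849) = 0.6861

hit rate = 0.686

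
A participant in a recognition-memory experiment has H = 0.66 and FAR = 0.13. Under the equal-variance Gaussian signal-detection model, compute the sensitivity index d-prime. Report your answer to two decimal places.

d-prime = 1.54

z(H) = z(0.66) = 0.4125
z(FA) = z(0.13) = -1.1264
d' = z(H) − z(FA) = 0.4125 − (-1.1264) = 1.5389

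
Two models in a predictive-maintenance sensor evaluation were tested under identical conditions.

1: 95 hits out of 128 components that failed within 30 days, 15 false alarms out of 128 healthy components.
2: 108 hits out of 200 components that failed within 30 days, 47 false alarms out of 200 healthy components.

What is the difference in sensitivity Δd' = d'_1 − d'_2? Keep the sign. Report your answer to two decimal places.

Δd' = 1.02

1: z(0.7422) = 0.650, z(0.1172) = -1.189, d' = 1.839
2: z(0.5400) = 0.100, z(0.2350) = -0.722, d' = 0.822
Δd' = d'_1 − d'_2 = 1.839 − 0.822 = 1.017
1 has the higher sensitivity.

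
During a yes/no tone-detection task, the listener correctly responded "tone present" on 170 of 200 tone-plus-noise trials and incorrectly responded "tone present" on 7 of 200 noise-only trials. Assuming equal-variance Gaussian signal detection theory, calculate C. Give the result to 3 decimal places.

C = 0.388

H = 170/200 = 0.8500
FA = 7/200 = 0.0350
Φ⁻¹(H) = 1.0364
Φ⁻¹(FA) = -1.8119
c = −½·[z(H) + z(FA)] = −0.5 × (1.0364 + (-1.8119)) = 0.38775
c > 0: the listener has a conservative response bias.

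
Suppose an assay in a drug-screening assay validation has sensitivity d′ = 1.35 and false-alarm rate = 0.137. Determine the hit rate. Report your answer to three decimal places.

hit rate = 0.601

z(false-alarm rate) = z(0.137) = -1.0939
z(H) = z(FA) + d' = -1.0939 + 1.35 = 0.2561
hit rate = Φ(0.2561) = 0.6011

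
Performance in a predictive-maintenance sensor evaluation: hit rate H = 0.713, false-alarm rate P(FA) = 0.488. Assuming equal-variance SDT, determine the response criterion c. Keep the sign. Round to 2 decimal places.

z(H) = 0.5622
z(FA) = -0.0301
c = −½·[z(H) + z(FA)] = −0.5 × (0.5622 + (-0.0301)) = -0.26605
c < 0: the model has a liberal response bias.

c = -0.27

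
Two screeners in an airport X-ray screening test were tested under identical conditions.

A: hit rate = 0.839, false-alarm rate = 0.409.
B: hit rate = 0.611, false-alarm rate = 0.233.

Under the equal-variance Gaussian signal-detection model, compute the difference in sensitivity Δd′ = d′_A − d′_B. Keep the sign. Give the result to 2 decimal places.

A: z(0.839) = 0.990, z(0.409) = -0.230, d' = 1.220
B: z(0.611) = 0.282, z(0.233) = -0.729, d' = 1.011
Δd' = d'_A − d'_B = 1.220 − 1.011 = 0.209
A has the higher sensitivity.

Δd′ = 0.21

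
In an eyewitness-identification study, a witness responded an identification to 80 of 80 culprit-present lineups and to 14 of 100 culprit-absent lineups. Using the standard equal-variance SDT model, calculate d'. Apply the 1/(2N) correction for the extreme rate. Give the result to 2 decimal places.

d' = 3.58

The hit rate is 80/80 = 1, so apply the 1/(2N) correction: H → 1 − 1/(2·80) = 0.99375.
z(H) = z(0.99375) = 2.498
z(FA) = z(0.14000) = -1.080
d' = 2.498 − (-1.080) = 3.578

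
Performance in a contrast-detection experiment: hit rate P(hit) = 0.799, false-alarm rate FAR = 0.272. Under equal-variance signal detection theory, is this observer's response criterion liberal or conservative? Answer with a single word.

z(H) = 0.838, z(FA) = -0.607
c = −½·(z(H) + z(FA)) = -0.1155
c < 0 → liberal criterion (biased toward responding “yes”).

liberal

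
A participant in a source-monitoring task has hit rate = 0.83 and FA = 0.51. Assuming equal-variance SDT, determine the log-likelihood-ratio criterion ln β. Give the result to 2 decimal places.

ln β = -0.45

Φ⁻¹(H) = Φ⁻¹(0.83) = 0.954
Φ⁻¹(FA) = Φ⁻¹(0.51) = 0.025
ln β = −½·[z(H)² − z(FA)²] = −0.5 × (0.910 − 0.001) = -0.4545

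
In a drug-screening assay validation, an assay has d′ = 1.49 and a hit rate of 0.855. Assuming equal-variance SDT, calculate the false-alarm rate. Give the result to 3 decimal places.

false-alarm rate = 0.333

z(hit rate) = z(0.855) = 1.0581
z(FA) = z(H) − d' = 1.0581 − 1.49 = -0.4319
false-alarm rate = Φ(-0.4319) = 0.3329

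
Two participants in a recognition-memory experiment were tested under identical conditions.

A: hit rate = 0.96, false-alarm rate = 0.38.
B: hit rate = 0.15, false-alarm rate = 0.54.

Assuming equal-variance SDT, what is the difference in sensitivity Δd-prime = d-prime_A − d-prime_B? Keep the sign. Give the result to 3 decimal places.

A: z(0.96) = 1.7507, z(0.38) = -0.3055, d' = 2.0562
B: z(0.15) = -1.0364, z(0.54) = 0.1004, d' = -1.1368
Δd' = d'_A − d'_B = 2.0562 − (-1.1368) = 3.1930
A has the higher sensitivity.

Δd-prime = 3.193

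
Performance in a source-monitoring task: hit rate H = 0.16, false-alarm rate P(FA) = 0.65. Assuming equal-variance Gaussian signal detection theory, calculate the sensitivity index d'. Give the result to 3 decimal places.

d' = -1.380

Φ⁻¹(0.16) = -0.9945, Φ⁻¹(0.65) = 0.3853
d' = z(H) − z(FA) = -0.9945 − 0.3853 = -1.3798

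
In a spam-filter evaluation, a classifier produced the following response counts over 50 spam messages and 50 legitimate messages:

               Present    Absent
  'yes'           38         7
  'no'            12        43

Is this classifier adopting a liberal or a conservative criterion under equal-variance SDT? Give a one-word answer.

z(H) = 0.706, z(FA) = -1.080
c = −½·(z(H) + z(FA)) = 0.187
c > 0 → conservative criterion (biased toward responding “no”).

conservative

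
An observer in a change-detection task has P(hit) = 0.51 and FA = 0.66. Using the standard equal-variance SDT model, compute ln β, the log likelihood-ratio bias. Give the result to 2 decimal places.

Φ⁻¹(0.51) = 0.025, Φ⁻¹(0.66) = 0.412
ln β = −½·[z(H)² − z(FA)²] = −0.5 × (0.001 − 0.170) = 0.0845

ln β = 0.08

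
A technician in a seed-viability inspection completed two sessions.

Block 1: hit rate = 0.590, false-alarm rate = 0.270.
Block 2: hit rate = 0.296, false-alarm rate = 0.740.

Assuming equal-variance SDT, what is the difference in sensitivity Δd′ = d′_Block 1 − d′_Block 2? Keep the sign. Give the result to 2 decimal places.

Δd′ = 2.02

Block 1: z(0.590) = 0.228, z(0.270) = -0.613, d' = 0.841
Block 2: z(0.296) = -0.536, z(0.740) = 0.643, d' = -1.179
Δd' = d'_Block 1 − d'_Block 2 = 0.841 − (-1.179) = 2.020
Block 1 has the higher sensitivity.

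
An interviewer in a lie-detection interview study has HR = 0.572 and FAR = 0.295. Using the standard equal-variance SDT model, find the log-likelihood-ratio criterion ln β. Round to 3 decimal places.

z(H) = 0.1815
z(FA) = -0.5388
ln β = −½·[z(H)² − z(FA)²] = −0.5 × (0.0329 − 0.2903) = 0.1287

ln β = 0.129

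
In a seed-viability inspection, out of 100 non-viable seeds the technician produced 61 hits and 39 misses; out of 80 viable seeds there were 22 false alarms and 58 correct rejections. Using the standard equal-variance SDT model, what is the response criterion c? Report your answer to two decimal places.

H = 61/100 = 0.6100
FA = 22/80 = 0.2750
z(H) = 0.279
z(FA) = -0.598
c = −½·[z(H) + z(FA)] = −0.5 × (0.279 + (-0.598)) = 0.1595
c > 0: the technician has a conservative response bias.

c = 0.16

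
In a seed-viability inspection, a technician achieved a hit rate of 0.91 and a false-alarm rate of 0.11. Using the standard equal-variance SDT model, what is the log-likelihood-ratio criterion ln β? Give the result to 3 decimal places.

ln β = -0.147

z(H) = z(0.91) = 1.3408
z(FA) = z(0.11) = -1.2265
ln β = −½·[z(H)² − z(FA)²] = −0.5 × (1.7977 − 1.5043) = -0.1467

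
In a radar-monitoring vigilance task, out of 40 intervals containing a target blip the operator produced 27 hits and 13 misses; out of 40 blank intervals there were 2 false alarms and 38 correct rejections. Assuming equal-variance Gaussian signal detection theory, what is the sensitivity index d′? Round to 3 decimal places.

d′ = 2.099

H = 27/40 = 0.6750
FA = 2/40 = 0.0500
z(H) = 0.4538
z(FA) = -1.6449
d' = z(H) − z(FA) = 0.4538 − (-1.6449) = 2.0987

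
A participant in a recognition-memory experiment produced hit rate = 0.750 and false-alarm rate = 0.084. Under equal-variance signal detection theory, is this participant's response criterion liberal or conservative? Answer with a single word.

conservative

z(H) = 0.674, z(FA) = -1.379
c = −½·(z(H) + z(FA)) = 0.3525
c > 0 → conservative criterion (biased toward responding “no”).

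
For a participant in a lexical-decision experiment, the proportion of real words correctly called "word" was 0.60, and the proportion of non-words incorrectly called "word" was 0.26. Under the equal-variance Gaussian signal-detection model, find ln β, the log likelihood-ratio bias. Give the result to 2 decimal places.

ln β = 0.17

Φ⁻¹(H) = Φ⁻¹(0.60) = 0.253
Φ⁻¹(FA) = Φ⁻¹(0.26) = -0.643
ln β = −½·[z(H)² − z(FA)²] = −0.5 × (0.064 − 0.413) = 0.1745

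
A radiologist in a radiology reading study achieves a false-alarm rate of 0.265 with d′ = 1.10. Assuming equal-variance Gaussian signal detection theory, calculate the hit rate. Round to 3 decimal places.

z(false-alarm rate) = z(0.265) = -0.6280
z(H) = z(FA) + d' = -0.6280 + 1.10 = 0.4720
hit rate = Φ(0.4720) = 0.6815

hit rate = 0.682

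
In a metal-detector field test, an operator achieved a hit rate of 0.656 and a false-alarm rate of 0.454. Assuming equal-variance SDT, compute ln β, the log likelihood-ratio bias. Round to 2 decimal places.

ln β = -0.07

z(0.656) = 0.402, z(0.454) = -0.116
ln β = −½·[z(H)² − z(FA)²] = −0.5 × (0.162 − 0.013) = -0.0745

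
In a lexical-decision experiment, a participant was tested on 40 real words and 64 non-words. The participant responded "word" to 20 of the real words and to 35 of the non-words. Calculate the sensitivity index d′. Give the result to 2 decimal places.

d′ = -0.12

H = 20/40 = 0.5000
FA = 35/64 = 0.5469
z(H) = 0.0000
z(FA) = 0.1178
d' = z(H) − z(FA) = 0.0000 − 0.1178 = -0.1178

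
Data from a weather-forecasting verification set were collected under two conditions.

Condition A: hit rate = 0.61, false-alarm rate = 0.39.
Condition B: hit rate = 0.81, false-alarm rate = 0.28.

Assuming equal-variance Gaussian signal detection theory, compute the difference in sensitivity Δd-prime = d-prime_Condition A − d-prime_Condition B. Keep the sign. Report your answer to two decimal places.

Δd-prime = -0.90

Condition A: z(0.61) = 0.279, z(0.39) = -0.279, d' = 0.558
Condition B: z(0.81) = 0.878, z(0.28) = -0.583, d' = 1.461
Δd' = d'_Condition A − d'_Condition B = 0.558 − 1.461 = -0.903
Condition B has the higher sensitivity.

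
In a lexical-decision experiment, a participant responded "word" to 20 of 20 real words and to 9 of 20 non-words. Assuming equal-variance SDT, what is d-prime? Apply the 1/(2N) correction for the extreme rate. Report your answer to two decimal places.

d-prime = 2.09

The hit rate is 20/20 = 1, so apply the 1/(2N) correction: H → 1 − 1/(2·20) = 0.97500.
z(H) = z(0.97500) = 1.960
z(FA) = z(0.45000) = -0.126
d' = 1.960 − (-0.126) = 2.086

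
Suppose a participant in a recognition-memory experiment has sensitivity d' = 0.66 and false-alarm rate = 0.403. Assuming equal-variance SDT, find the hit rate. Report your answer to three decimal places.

hit rate = 0.661

z(false-alarm rate) = z(0.403) = -0.2456
z(H) = z(FA) + d' = -0.2456 + 0.66 = 0.4144
hit rate = Φ(0.4144) = 0.6607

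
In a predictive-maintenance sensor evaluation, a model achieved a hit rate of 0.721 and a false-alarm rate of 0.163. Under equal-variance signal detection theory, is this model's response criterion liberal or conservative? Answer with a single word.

conservative

z(H) = 0.586, z(FA) = -0.982
c = −½·(z(H) + z(FA)) = 0.198
c > 0 → conservative criterion (biased toward responding “no”).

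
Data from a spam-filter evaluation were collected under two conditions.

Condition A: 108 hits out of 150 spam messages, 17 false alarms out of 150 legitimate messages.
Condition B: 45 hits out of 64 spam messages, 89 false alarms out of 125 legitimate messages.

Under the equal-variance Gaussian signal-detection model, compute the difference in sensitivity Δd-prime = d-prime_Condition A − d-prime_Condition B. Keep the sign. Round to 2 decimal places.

Δd-prime = 1.82

Condition A: z(0.7200) = 0.583, z(0.1133) = -1.209, d' = 1.792
Condition B: z(0.7031) = 0.533, z(0.7120) = 0.559, d' = -0.026
Δd' = d'_Condition A − d'_Condition B = 1.792 − (-0.026) = 1.818
Condition A has the higher sensitivity.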